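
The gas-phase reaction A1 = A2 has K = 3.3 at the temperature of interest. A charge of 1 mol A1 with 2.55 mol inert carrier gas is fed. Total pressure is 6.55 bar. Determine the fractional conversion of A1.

Take 1 mol A1 as basis and let X be its fractional conversion, so ξ = X.
Mole table: n_A1 = 1 − X; n_A2 = X; n_I = 2.55 (inert).
Total moles n_T = 3.55 (Δν = 0, constant).
y_i = n_i/n_T, p_i = y_i·P. K = p_A2 / (p_A1).
This yields a degree-1 equation in X; solving on (0,1), X = 0.767.

X = 0.767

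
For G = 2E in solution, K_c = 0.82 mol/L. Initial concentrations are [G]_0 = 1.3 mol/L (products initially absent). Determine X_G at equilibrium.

X = 0.326

Let X = conversion of G; extent ξ = 1.3·X mol/L.
Concentrations: [G] = 1.3 − 1.3X; [E] = 2.6X.
K_c = [E]^2 / ([G]).
Setting equal to 0.82 and solving for X on (0,1) gives X = 0.326.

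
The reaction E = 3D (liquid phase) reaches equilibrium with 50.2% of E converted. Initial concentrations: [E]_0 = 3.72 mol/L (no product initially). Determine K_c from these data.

K_c = 94.9 (mol/L)^2

Let X = conversion of E.
Concentrations: [E] = 3.72 − 3.72X; [D] = 11.2X.
At X = 0.502: [E] = 1.85, [D] = 5.6.
K_c = [D]^3 / ([E]) = 94.9 (mol/L)^2.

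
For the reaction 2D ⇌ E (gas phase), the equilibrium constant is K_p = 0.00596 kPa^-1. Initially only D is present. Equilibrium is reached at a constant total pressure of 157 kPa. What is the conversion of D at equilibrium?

Let X = conversion of D (basis 1 mol D); extent of reaction ξ = 0.5X.
Moles: n_D = 1 − X; n_E = 0.5X.
n_T = Σnᵢ = 1 − 0.5X.
y_i = n_i/n_T, p_i = y_i·P. K_p = p_E / (p_D^2).
This yields a degree-2 equation in X; solving on (0,1), X = 0.541.

X = 0.541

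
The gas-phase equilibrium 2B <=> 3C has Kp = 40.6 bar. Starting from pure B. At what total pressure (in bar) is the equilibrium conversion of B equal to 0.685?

P = 4.99 bar

Basis: 1 mol B initially; let X = conversion of B. Extent ξ = 0.5X.
Mole table: n_B = 1 − X; n_C = 1.5X.
n_T = Σnᵢ = 1 + 0.5X.
Kp = p_C^3 / (p_B^2) with p_i = (n_i/n_T)·P.
At X = 0.685: the mole-fraction product g(X) = Π y_i^ν_i = 8.143. Since Kp = g(X)·P^{1}, P = (Kp/g)^(1/1) = (40.6/8.143)^(1/1) = 4.99 bar.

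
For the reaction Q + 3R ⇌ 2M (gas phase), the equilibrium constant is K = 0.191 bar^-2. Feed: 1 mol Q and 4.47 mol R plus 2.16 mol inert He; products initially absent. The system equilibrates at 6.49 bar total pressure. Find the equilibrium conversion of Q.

X = 0.603

Take 1 mol Q as basis and let X be its fractional conversion, so ξ = X.
Mole table: n_Q = 1 − X; n_R = 4.47 − 3X; n_M = 2X; n_I = 2.16 (inert).
n_T = Σnᵢ = 7.63 − 2X.
With p_i = (n_i/n_T)P, K = p_M^2 / (p_Q p_R^3).
Equating to 0.191 bar^-2 and solving on 0 < X < 1: X = 0.603.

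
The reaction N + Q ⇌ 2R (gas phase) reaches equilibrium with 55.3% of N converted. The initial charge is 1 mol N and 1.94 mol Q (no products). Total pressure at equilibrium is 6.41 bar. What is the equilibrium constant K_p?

Let X = conversion of N (basis 1 mol N); extent of reaction ξ = X.
Moles: n_N = 1 − X; n_Q = 1.94 − X; n_R = 2X.
Total moles n_T = 2.94 (Δν = 0, constant).
At X = 0.553: n_N = 0.447, n_Q = 1.39, n_R = 1.11, n_T = 2.94.
p_i = (n_i/n_T)·P. K_p = p_R^2 / (p_N p_Q) = 1.97.

K_p = 1.97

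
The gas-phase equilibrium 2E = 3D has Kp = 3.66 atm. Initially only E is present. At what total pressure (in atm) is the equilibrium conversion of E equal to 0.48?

Basis: 1 mol E initially; let X = conversion of E. Extent ξ = 0.5X.
Mole table: n_E = 1 − X; n_D = 1.5X.
n_T = Σnᵢ = 1 + 0.5X.
Kp = p_D^3 / (p_E^2) with p_i = (n_i/n_T)·P.
At X = 0.48: the mole-fraction product g(X) = Π y_i^ν_i = 1.113. Since Kp = g(X)·P^{1}, P = (Kp/g)^(1/1) = (3.66/1.113)^(1/1) = 3.29 atm.

P = 3.29 atm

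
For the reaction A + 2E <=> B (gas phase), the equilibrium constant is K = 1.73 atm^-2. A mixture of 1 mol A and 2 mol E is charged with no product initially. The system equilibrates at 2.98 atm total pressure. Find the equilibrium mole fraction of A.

Let X = conversion of A (basis 1 mol A); extent of reaction ξ = X.
Species balance: n_A = 1 − X; n_E = 2 − 2X; n_B = X.
n_T = Σnᵢ = 3 − 2X.
With p_i = (n_i/n_T)P, K = p_B / (p_A p_E^2).
This yields a degree-3 equation in X; solving on (0,1), X = 0.691.
Then n_A = 0.309, n_T = 1.62, so y_A = 0.191.

y_A = 0.191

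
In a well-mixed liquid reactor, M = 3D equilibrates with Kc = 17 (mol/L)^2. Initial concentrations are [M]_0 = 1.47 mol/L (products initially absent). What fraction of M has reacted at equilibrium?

X = 0.519

Let X = conversion of M; extent ξ = 1.47·X mol/L.
Concentrations: [M] = 1.47 − 1.47X; [D] = 4.41X.
Kc = [D]^3 / ([M]).
Solving Kc = 17 for X ∈ (0,1): X = 0.519.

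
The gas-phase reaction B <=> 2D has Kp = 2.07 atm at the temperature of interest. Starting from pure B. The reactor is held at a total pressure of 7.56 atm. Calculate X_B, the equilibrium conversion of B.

Let X = conversion of B (basis 1 mol B); extent of reaction ξ = X.
Moles: n_B = 1 − X; n_D = 2X.
Total moles n_T = 1 + X.
Mole fractions y_i = n_i/n_T; Kp = p_D^2 / (p_B) with p_i = y_i·P.
This yields a degree-2 equation in X; solving on (0,1), X = 0.253.

X = 0.253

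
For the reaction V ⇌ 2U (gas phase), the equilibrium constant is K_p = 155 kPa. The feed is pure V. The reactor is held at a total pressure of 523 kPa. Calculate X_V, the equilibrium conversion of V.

X = 0.263

Let X = conversion of V (basis 1 mol V); extent of reaction ξ = X.
Species balance: n_V = 1 − X; n_U = 2X.
n_T = Σnᵢ = 1 + X.
Mole fractions y_i = n_i/n_T; K_p = p_U^2 / (p_V) with p_i = y_i·P.
Equating to 155 kPa and solving on 0 < X < 1: X = 0.263.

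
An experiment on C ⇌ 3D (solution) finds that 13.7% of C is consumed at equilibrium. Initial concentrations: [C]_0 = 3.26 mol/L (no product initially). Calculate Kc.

Kc = 0.855 (mol/L)^2

Let X = conversion of C.
Concentrations: [C] = 3.26 − 3.26X; [D] = 9.78X.
At X = 0.137: [C] = 2.81, [D] = 1.34.
Kc = [D]^3 / ([C]) = 0.855 (mol/L)^2.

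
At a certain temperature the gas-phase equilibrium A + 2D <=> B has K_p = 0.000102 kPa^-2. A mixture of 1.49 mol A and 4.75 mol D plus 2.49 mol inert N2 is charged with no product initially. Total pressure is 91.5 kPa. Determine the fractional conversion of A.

Take 1.49 mol A as basis and let X be its fractional conversion, so ξ = 1.49X.
Species balance: n_A = 1.49 − 1.49X; n_D = 4.75 − 2.98X; n_B = 1.49X; n_I = 2.49 (inert).
n_T = Σnᵢ = 8.73 − 2.98X.
With p_i = (n_i/n_T)P, K_p = p_B / (p_A p_D^2).
Substituting and setting equal to 0.000102 kPa^-2 gives a polynomial in X; the root in (0,1) is X = 0.184.

X = 0.184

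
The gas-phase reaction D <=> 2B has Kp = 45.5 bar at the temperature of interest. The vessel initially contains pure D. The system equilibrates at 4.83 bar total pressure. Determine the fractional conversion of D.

X = 0.838

Take 1 mol D as basis and let X be its fractional conversion, so ξ = X.
At extent ξ: n_D = 1 − X; n_B = 2X.
Total moles n_T = 1 + X.
Mole fractions y_i = n_i/n_T; Kp = p_B^2 / (p_D) with p_i = y_i·P.
Substituting and setting equal to 45.5 bar gives a polynomial in X; the root in (0,1) is X = 0.838.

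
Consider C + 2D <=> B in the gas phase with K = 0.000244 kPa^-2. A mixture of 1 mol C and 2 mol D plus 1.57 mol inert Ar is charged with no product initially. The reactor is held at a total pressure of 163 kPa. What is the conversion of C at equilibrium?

Take 1 mol C as basis and let X be its fractional conversion, so ξ = X.
Species balance: n_C = 1 − X; n_D = 2 − 2X; n_B = X; n_I = 1.57 (inert).
Summing: n_T = 4.57 − 2X.
y_i = n_i/n_T, p_i = y_i·P. K = p_B / (p_C p_D^2).
Equating to 0.000244 kPa^-2 and solving on 0 < X < 1: X = 0.398.

X = 0.398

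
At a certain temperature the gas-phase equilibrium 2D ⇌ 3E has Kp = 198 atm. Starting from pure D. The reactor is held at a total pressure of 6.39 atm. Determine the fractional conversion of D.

Take 1 mol D as basis and let X be its fractional conversion, so ξ = 0.5X.
Mole table: n_D = 1 − X; n_E = 1.5X.
Total moles n_T = 1 + 0.5X.
Mole fractions y_i = n_i/n_T; Kp = p_E^3 / (p_D^2) with p_i = y_i·P.
Substituting and setting equal to 198 atm gives a polynomial in X; the root in (0,1) is X = 0.800.

X = 0.800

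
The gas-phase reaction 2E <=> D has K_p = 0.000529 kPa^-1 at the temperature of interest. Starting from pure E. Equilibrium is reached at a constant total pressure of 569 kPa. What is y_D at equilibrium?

y_D = 0.195

Basis: 1 mol E initially; let X = conversion of E. Extent ξ = 0.5X.
Species balance: n_E = 1 − X; n_D = 0.5X.
Total moles n_T = 1 − 0.5X.
Mole fractions y_i = n_i/n_T; K_p = p_D / (p_E^2) with p_i = y_i·P.
This yields a degree-2 equation in X; solving on (0,1), X = 0.326.
Then n_D = 0.163, n_T = 0.837, so y_D = 0.195.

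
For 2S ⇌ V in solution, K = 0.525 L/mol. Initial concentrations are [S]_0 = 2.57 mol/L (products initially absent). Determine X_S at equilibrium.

X = 0.549

Let X = conversion of S; extent ξ = 2.57X/2 mol/L.
Concentrations: [S] = 2.57 − 2.57X; [V] = 1.28X.
K = [V] / ([S]^2).
Solving K = 0.525 for X ∈ (0,1): X = 0.549.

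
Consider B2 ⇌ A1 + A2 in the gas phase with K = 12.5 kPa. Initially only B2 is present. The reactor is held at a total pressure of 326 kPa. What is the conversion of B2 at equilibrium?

Basis: 1 mol B2 initially; let X = conversion of B2. Extent ξ = X.
Species balance: n_B2 = 1 − X; n_A1 = X; n_A2 = X.
n_T = Σnᵢ = 1 + X.
y_i = n_i/n_T, p_i = y_i·P. K = p_A1 p_A2 / (p_B2).
Setting this equal to 12.5 kPa and taking the physical root (0 < X < 1) gives X = 0.192.

X = 0.192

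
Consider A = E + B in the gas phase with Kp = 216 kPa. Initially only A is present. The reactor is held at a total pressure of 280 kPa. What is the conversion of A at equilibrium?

Let X = conversion of A (basis 1 mol A); extent of reaction ξ = X.
Moles: n_A = 1 − X; n_E = X; n_B = X.
Total moles n_T = 1 + X.
With p_i = (n_i/n_T)P, Kp = p_E p_B / (p_A).
This yields a degree-2 equation in X; solving on (0,1), X = 0.660.

X = 0.660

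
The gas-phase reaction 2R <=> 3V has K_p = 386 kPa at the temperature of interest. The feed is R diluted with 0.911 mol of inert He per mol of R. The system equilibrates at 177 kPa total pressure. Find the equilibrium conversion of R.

Take 1 mol R as basis and let X be its fractional conversion, so ξ = 0.5X.
At extent ξ: n_R = 1 − X; n_V = 1.5X; n_I = 0.911 (inert).
n_T = Σnᵢ = 1.91 + 0.5X.
With p_i = (n_i/n_T)P, K_p = p_V^3 / (p_R^2).
Setting this equal to 386 kPa and taking the physical root (0 < X < 1) gives X = 0.606.

X = 0.606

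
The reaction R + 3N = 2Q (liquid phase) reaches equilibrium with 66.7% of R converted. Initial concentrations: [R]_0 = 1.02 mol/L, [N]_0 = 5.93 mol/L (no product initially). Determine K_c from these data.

Let X = conversion of R.
Concentrations: [R] = 1.02 − 1.02X; [N] = 5.93 − 3.06X; [Q] = 2.04X.
At X = 0.667: [R] = 0.34, [N] = 3.89, [Q] = 1.36.
K_c = [Q]^2 / ([R] [N]^3) = 0.0927 (mol/L)^-2.

K_c = 0.0927 (mol/L)^-2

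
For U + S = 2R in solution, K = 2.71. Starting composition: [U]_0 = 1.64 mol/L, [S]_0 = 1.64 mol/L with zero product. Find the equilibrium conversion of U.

Let X = conversion of U; extent ξ = 1.64·X mol/L.
Concentrations: [U] = 1.64 − 1.64X; [S] = 1.64 − 1.64X; [R] = 3.28X.
K = [R]^2 / ([U] [S]).
Equating to 2.71: the physical root is X = 0.451.

X = 0.451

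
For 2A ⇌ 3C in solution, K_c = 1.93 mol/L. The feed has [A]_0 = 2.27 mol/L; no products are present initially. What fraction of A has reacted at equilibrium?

X = 0.433

Let X = conversion of A; extent ξ = 2.27X/2 mol/L.
Concentrations: [A] = 2.27 − 2.27X; [C] = 3.41X.
K_c = [C]^3 / ([A]^2).
Equating to 1.93 mol/L: the physical root is X = 0.433.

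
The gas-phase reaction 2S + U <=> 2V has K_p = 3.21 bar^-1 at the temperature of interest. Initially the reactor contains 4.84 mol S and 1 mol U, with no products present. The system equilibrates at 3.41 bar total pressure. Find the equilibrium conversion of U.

Basis: 1 mol U initially; let X = conversion of U. Extent ξ = X.
Species balance: n_S = 4.84 − 2X; n_U = 1 − X; n_V = 2X.
n_T = Σnᵢ = 5.84 − X.
Mole fractions y_i = n_i/n_T; K_p = p_V^2 / (p_S^2 p_U) with p_i = y_i·P.
This yields a degree-3 equation in X; solving on (0,1), X = 0.861.

X = 0.861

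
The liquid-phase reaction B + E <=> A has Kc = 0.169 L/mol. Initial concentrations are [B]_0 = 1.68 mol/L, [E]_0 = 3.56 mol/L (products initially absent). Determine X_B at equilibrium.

X = 0.336

Let X = conversion of B; extent ξ = 1.68·X mol/L.
Concentrations: [B] = 1.68 − 1.68X; [E] = 3.56 − 1.68X; [A] = 1.68X.
Kc = [A] / ([B] [E]).
Solving Kc = 0.169 for X ∈ (0,1): X = 0.336.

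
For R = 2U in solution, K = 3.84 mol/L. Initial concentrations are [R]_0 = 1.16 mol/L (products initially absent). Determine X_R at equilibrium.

X = 0.586

Let X = conversion of R; extent ξ = 1.16·X mol/L.
Concentrations: [R] = 1.16 − 1.16X; [U] = 2.32X.
K = [U]^2 / ([R]).
This equals 3.84 at X = 0.586 (the root in 0 < X < 1).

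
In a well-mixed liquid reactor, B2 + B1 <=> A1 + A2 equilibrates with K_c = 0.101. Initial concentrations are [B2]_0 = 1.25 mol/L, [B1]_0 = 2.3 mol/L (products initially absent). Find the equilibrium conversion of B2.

X = 0.322

Let X = conversion of B2; extent ξ = 1.25·X mol/L.
Concentrations: [B2] = 1.25 − 1.25X; [B1] = 2.3 − 1.25X; [A1] = 1.25X; [A2] = 1.25X.
K_c = [A1] [A2] / ([B2] [B1]).
Equating to 0.101: the physical root is X = 0.322.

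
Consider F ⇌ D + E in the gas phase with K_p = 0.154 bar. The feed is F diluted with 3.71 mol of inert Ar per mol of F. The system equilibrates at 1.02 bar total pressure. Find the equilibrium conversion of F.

Let X = conversion of F (basis 1 mol F); extent of reaction ξ = X.
At extent ξ: n_F = 1 − X; n_D = X; n_E = X; n_I = 3.71 (inert).
Summing: n_T = 4.71 + X.
y_i = n_i/n_T, p_i = y_i·P. K_p = p_D p_E / (p_F).
This yields a degree-2 equation in X; solving on (0,1), X = 0.579.

X = 0.579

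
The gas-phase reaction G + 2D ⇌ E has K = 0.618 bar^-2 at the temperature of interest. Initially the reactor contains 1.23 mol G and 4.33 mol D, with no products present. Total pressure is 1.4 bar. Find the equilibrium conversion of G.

Basis: 1.23 mol G initially; let X = conversion of G. Extent ξ = 1.23X.
Moles: n_G = 1.23 − 1.23X; n_D = 4.33 − 2.46X; n_E = 1.23X.
n_T = Σnᵢ = 5.56 − 2.46X.
Mole fractions y_i = n_i/n_T; K = p_E / (p_G p_D^2) with p_i = y_i·P.
Equating to 0.618 bar^-2 and solving on 0 < X < 1: X = 0.394.

X = 0.394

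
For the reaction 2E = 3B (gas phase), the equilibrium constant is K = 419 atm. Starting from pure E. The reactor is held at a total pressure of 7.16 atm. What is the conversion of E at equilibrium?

X = 0.844

Basis: 1 mol E initially; let X = conversion of E. Extent ξ = 0.5X.
Mole table: n_E = 1 − X; n_B = 1.5X.
Summing: n_T = 1 + 0.5X.
With p_i = (n_i/n_T)P, K = p_B^3 / (p_E^2).
Substituting and setting equal to 419 atm gives a polynomial in X; the root in (0,1) is X = 0.844.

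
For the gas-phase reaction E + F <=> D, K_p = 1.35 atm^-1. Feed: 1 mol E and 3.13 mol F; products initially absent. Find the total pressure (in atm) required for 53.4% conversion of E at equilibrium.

Let X = conversion of E (basis 1 mol E); extent of reaction ξ = X.
Moles: n_E = 1 − X; n_F = 3.13 − X; n_D = X.
n_T = Σnᵢ = 4.13 − X.
K_p = p_D / (p_E p_F) with p_i = (n_i/n_T)·P.
At X = 0.534: the mole-fraction product g(X) = Π y_i^ν_i = 1.587. Since K_p = g(X)·P^{-1}, P = (g/K_p)^(1/1) = (1.587/1.35)^(1/1) = 1.18 atm.

P = 1.18 atm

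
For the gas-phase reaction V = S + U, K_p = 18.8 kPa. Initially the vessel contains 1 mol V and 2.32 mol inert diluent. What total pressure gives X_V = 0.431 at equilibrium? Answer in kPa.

P = 216 kPa

Let X = conversion of V (basis 1 mol V); extent of reaction ξ = X.
At extent ξ: n_V = 1 − X; n_S = X; n_U = X; n_I = 2.32 (inert).
Total moles n_T = 3.32 + X.
K_p = p_S p_U / (p_V) with p_i = (n_i/n_T)·P.
At X = 0.431: the mole-fraction product g(X) = Π y_i^ν_i = 0.08704. Since K_p = g(X)·P^{1}, P = (K_p/g)^(1/1) = (18.8/0.08704)^(1/1) = 216 kPa.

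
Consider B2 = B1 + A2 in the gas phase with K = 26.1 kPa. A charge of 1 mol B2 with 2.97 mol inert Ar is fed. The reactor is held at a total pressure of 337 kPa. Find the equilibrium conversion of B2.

Let X = conversion of B2 (basis 1 mol B2); extent of reaction ξ = X.
Species balance: n_B2 = 1 − X; n_B1 = X; n_A2 = X; n_I = 2.97 (inert).
Total moles n_T = 3.97 + X.
With p_i = (n_i/n_T)P, K = p_B1 p_A2 / (p_B2).
Setting this equal to 26.1 kPa and taking the physical root (0 < X < 1) gives X = 0.438.

X = 0.438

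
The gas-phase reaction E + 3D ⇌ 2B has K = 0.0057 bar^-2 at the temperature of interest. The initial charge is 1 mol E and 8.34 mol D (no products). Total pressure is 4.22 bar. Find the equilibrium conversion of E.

Let X = conversion of E (basis 1 mol E); extent of reaction ξ = X.
At extent ξ: n_E = 1 − X; n_D = 8.34 − 3X; n_B = 2X.
Total moles n_T = 9.34 − 2X.
y_i = n_i/n_T, p_i = y_i·P. K = p_B^2 / (p_E p_D^3).
Equating to 0.0057 bar^-2 and solving on 0 < X < 1: X = 0.307.

X = 0.307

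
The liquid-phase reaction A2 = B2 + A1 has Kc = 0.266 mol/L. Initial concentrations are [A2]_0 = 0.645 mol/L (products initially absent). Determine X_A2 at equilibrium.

Let X = conversion of A2; extent ξ = 0.645·X mol/L.
Concentrations: [A2] = 0.645 − 0.645X; [B2] = 0.645X; [A1] = 0.645X.
Kc = [B2] [A1] / ([A2]).
Setting equal to 0.266 and solving for X on (0,1) gives X = 0.468.

X = 0.468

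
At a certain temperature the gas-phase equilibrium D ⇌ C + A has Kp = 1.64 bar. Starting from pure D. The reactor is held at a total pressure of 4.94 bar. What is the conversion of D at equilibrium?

X = 0.499

Let X = conversion of D (basis 1 mol D); extent of reaction ξ = X.
Species balance: n_D = 1 − X; n_C = X; n_A = X.
n_T = Σnᵢ = 1 + X.
With p_i = (n_i/n_T)P, Kp = p_C p_A / (p_D).
Substituting and setting equal to 1.64 bar gives a polynomial in X; the root in (0,1) is X = 0.499.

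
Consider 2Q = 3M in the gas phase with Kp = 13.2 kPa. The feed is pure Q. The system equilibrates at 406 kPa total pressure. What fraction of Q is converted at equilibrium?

Take 1 mol Q as basis and let X be its fractional conversion, so ξ = 0.5X.
At extent ξ: n_Q = 1 − X; n_M = 1.5X.
Total moles n_T = 1 + 0.5X.
Mole fractions y_i = n_i/n_T; Kp = p_M^3 / (p_Q^2) with p_i = y_i·P.
Substituting and setting equal to 13.2 kPa gives a polynomial in X; the root in (0,1) is X = 0.191.

X = 0.191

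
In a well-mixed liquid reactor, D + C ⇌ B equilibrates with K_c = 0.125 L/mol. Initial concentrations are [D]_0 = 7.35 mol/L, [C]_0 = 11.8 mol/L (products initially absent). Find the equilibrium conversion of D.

X = 0.503

Let X = conversion of D; extent ξ = 7.35·X mol/L.
Concentrations: [D] = 7.35 − 7.35X; [C] = 11.8 − 7.35X; [B] = 7.35X.
K_c = [B] / ([D] [C]).
Equating to 0.125 L/mol: the physical root is X = 0.503.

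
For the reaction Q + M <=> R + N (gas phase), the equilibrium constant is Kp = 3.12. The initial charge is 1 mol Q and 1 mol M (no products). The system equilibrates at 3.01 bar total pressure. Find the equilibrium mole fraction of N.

y_N = 0.319

Take 1 mol Q as basis and let X be its fractional conversion, so ξ = X.
Species balance: n_Q = 1 − X; n_M = 1 − X; n_R = X; n_N = X.
Total moles n_T = 2 (Δν = 0, constant).
y_i = n_i/n_T, p_i = y_i·P. Kp = p_R p_N / (p_Q p_M).
Equating to 3.12 and solving on 0 < X < 1: X = 0.639.
Then n_N = 0.639, n_T = 2, so y_N = 0.319.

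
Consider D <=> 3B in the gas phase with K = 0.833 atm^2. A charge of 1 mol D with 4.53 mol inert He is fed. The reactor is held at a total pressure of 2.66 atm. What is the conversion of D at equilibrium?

X = 0.461

Let X = conversion of D (basis 1 mol D); extent of reaction ξ = X.
Species balance: n_D = 1 − X; n_B = 3X; n_I = 4.53 (inert).
n_T = Σnᵢ = 5.53 + 2X.
Mole fractions y_i = n_i/n_T; K = p_B^3 / (p_D) with p_i = y_i·P.
This yields a degree-3 equation in X; solving on (0,1), X = 0.461.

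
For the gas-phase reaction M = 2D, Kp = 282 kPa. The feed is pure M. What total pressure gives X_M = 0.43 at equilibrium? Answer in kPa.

P = 311 kPa

Take 1 mol M as basis and let X be its fractional conversion, so ξ = X.
Moles: n_M = 1 − X; n_D = 2X.
Total moles n_T = 1 + X.
Kp = p_D^2 / (p_M) with p_i = (n_i/n_T)·P.
At X = 0.43: the mole-fraction product g(X) = Π y_i^ν_i = 0.9074. Since Kp = g(X)·P^{1}, P = (Kp/g)^(1/1) = (282/0.9074)^(1/1) = 311 kPa.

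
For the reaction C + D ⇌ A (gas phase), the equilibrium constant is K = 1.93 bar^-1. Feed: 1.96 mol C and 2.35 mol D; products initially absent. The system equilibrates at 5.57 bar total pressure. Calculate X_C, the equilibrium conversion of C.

Take 1.96 mol C as basis and let X be its fractional conversion, so ξ = 1.96X.
Mole table: n_C = 1.96 − 1.96X; n_D = 2.35 − 1.96X; n_A = 1.96X.
Total moles n_T = 4.31 − 1.96X.
With p_i = (n_i/n_T)P, K = p_A / (p_C p_D).
Setting this equal to 1.93 bar^-1 and taking the physical root (0 < X < 1) gives X = 0.765.

X = 0.765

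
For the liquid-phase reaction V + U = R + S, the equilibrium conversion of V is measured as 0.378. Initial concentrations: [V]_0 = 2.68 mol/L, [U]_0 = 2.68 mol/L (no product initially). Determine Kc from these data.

Kc = 0.369

Let X = conversion of V.
Concentrations: [V] = 2.68 − 2.68X; [U] = 2.68 − 2.68X; [R] = 2.68X; [S] = 2.68X.
At X = 0.378: [V] = 1.67, [U] = 1.67, [R] = 1.01, [S] = 1.01.
Kc = [R] [S] / ([V] [U]) = 0.369.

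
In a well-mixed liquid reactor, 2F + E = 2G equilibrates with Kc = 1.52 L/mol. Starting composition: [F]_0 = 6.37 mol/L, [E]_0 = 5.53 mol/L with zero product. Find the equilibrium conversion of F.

X = 0.692

Let X = conversion of F; extent ξ = 6.37X/2 mol/L.
Concentrations: [F] = 6.37 − 6.37X; [E] = 5.53 − 3.19X; [G] = 6.37X.
Kc = [G]^2 / ([F]^2 [E]).
This equals 1.52 at X = 0.692 (the root in 0 < X < 1).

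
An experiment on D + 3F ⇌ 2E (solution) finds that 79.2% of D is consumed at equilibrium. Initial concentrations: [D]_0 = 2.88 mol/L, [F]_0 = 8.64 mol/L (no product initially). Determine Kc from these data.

Kc = 5.99 (mol/L)^-2

Let X = conversion of D.
Concentrations: [D] = 2.88 − 2.88X; [F] = 8.64 − 8.64X; [E] = 5.76X.
At X = 0.792: [D] = 0.599, [F] = 1.8, [E] = 4.56.
Kc = [E]^2 / ([D] [F]^3) = 5.99 (mol/L)^-2.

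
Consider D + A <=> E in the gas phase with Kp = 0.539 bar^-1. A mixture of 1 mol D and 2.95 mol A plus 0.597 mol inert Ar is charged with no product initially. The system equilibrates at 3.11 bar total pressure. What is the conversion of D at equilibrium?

Take 1 mol D as basis and let X be its fractional conversion, so ξ = X.
Species balance: n_D = 1 − X; n_A = 2.95 − X; n_E = X; n_I = 0.597 (inert).
Total moles n_T = 4.55 − X.
With p_i = (n_i/n_T)P, Kp = p_E / (p_D p_A).
Substituting and setting equal to 0.539 bar^-1 gives a polynomial in X; the root in (0,1) is X = 0.504.

X = 0.504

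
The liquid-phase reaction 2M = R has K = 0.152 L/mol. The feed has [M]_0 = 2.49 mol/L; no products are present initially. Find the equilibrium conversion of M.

X = 0.335

Let X = conversion of M; extent ξ = 2.49X/2 mol/L.
Concentrations: [M] = 2.49 − 2.49X; [R] = 1.25X.
K = [R] / ([M]^2).
Solving K = 0.152 for X ∈ (0,1): X = 0.335.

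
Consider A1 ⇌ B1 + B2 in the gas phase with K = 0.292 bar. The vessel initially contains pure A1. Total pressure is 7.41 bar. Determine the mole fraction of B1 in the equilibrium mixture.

y_B1 = 0.163

Basis: 1 mol A1 initially; let X = conversion of A1. Extent ξ = X.
Species balance: n_A1 = 1 − X; n_B1 = X; n_B2 = X.
n_T = Σnᵢ = 1 + X.
y_i = n_i/n_T, p_i = y_i·P. K = p_B1 p_B2 / (p_A1).
Setting this equal to 0.292 bar and taking the physical root (0 < X < 1) gives X = 0.195.
Then n_B1 = 0.195, n_T = 1.19, so y_B1 = 0.163.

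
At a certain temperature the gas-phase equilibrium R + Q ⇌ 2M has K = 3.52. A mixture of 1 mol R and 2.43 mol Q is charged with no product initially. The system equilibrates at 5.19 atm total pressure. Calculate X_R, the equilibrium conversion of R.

Take 1 mol R as basis and let X be its fractional conversion, so ξ = X.
Mole table: n_R = 1 − X; n_Q = 2.43 − X; n_M = 2X.
Since Δν = 0, n_T = 3.43 throughout.
Mole fractions y_i = n_i/n_T; K = p_M^2 / (p_R p_Q) with p_i = y_i·P.
Equating to 3.52 and solving on 0 < X < 1: X = 0.690.

X = 0.690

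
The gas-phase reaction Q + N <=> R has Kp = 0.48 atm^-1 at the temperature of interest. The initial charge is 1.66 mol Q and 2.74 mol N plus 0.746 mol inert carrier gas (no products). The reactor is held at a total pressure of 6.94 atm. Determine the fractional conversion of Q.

X = 0.585

Let X = conversion of Q (basis 1.66 mol Q); extent of reaction ξ = 1.66X.
Mole table: n_Q = 1.66 − 1.66X; n_N = 2.74 − 1.66X; n_R = 1.66X; n_I = 0.746 (inert).
Total moles n_T = 5.15 − 1.66X.
y_i = n_i/n_T, p_i = y_i·P. Kp = p_R / (p_Q p_N).
Setting this equal to 0.48 atm^-1 and taking the physical root (0 < X < 1) gives X = 0.585.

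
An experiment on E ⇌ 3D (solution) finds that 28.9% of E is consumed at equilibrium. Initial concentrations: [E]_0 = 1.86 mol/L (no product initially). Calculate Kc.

Let X = conversion of E.
Concentrations: [E] = 1.86 − 1.86X; [D] = 5.58X.
At X = 0.289: [E] = 1.32, [D] = 1.61.
Kc = [D]^3 / ([E]) = 3.17 (mol/L)^2.

Kc = 3.17 (mol/L)^2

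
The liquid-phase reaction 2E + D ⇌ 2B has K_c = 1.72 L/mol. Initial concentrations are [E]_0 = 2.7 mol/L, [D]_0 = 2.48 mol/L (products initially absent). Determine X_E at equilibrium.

X = 0.626

Let X = conversion of E; extent ξ = 2.7X/2 mol/L.
Concentrations: [E] = 2.7 − 2.7X; [D] = 2.48 − 1.35X; [B] = 2.7X.
K_c = [B]^2 / ([E]^2 [D]).
Equating to 1.72 L/mol: the physical root is X = 0.626.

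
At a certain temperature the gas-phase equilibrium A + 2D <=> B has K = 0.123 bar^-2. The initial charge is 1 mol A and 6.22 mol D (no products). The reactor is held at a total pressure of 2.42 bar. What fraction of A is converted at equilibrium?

X = 0.341

Basis: 1 mol A initially; let X = conversion of A. Extent ξ = X.
Moles: n_A = 1 − X; n_D = 6.22 − 2X; n_B = X.
Total moles n_T = 7.22 − 2X.
With p_i = (n_i/n_T)P, K = p_B / (p_A p_D^2).
Substituting and setting equal to 0.123 bar^-2 gives a polynomial in X; the root in (0,1) is X = 0.341.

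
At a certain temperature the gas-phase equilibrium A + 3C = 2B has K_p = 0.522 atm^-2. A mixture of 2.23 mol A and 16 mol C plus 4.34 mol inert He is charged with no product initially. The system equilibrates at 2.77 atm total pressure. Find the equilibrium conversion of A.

Let X = conversion of A (basis 2.23 mol A); extent of reaction ξ = 2.23X.
Species balance: n_A = 2.23 − 2.23X; n_C = 16 − 6.69X; n_B = 4.46X; n_I = 4.34 (inert).
Total moles n_T = 22.6 − 4.46X.
With p_i = (n_i/n_T)P, K_p = p_B^2 / (p_A p_C^3).
Setting this equal to 0.522 atm^-2 and taking the physical root (0 < X < 1) gives X = 0.707.

X = 0.707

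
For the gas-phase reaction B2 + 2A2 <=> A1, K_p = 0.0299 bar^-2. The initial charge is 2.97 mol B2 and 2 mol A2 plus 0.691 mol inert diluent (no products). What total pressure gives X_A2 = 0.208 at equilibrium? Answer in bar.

Take 2 mol A2 as basis and let X be its fractional conversion, so ξ = X.
At extent ξ: n_B2 = 2.97 − X; n_A2 = 2 − 2X; n_A1 = X; n_I = 0.691 (inert).
Summing: n_T = 5.66 − 2X.
K_p = p_A1 / (p_B2 p_A2^2) with p_i = (n_i/n_T)·P.
At X = 0.208: the mole-fraction product g(X) = Π y_i^ν_i = 0.8257. Since K_p = g(X)·P^{-2}, P = (g/K_p)^(1/2) = (0.8257/0.0299)^(1/2) = 5.26 bar.

P = 5.26 bar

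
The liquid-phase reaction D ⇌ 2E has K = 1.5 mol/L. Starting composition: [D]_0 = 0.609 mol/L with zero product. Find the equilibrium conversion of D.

Let X = conversion of D; extent ξ = 0.609·X mol/L.
Concentrations: [D] = 0.609 − 0.609X; [E] = 1.22X.
K = [E]^2 / ([D]).
Solving K = 1.5 for X ∈ (0,1): X = 0.535.

X = 0.535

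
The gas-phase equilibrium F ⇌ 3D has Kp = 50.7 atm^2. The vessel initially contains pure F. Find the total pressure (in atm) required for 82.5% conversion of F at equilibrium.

P = 2.03 atm

Basis: 1 mol F initially; let X = conversion of F. Extent ξ = X.
Mole table: n_F = 1 − X; n_D = 3X.
Summing: n_T = 1 + 2X.
Kp = p_D^3 / (p_F) with p_i = (n_i/n_T)·P.
At X = 0.825: the mole-fraction product g(X) = Π y_i^ν_i = 12.34. Since Kp = g(X)·P^{2}, P = (Kp/g)^(1/2) = (50.7/12.34)^(1/2) = 2.03 atm.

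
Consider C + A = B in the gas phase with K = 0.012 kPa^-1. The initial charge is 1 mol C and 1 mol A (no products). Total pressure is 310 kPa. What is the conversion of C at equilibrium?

X = 0.540

Take 1 mol C as basis and let X be its fractional conversion, so ξ = X.
At extent ξ: n_C = 1 − X; n_A = 1 − X; n_B = X.
Summing: n_T = 2 − X.
y_i = n_i/n_T, p_i = y_i·P. K = p_B / (p_C p_A).
Setting this equal to 0.012 kPa^-1 and taking the physical root (0 < X < 1) gives X = 0.540.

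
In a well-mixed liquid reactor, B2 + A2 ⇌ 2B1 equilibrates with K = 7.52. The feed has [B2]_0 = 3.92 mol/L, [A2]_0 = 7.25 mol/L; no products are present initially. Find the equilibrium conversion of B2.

X = 0.739

Let X = conversion of B2; extent ξ = 3.92·X mol/L.
Concentrations: [B2] = 3.92 − 3.92X; [A2] = 7.25 − 3.92X; [B1] = 7.84X.
K = [B1]^2 / ([B2] [A2]).
Setting equal to 7.52 and solving for X on (0,1) gives X = 0.739.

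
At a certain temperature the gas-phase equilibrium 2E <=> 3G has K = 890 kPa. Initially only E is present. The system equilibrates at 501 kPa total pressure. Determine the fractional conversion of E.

X = 0.529

Take 1 mol E as basis and let X be its fractional conversion, so ξ = 0.5X.
Species balance: n_E = 1 − X; n_G = 1.5X.
n_T = Σnᵢ = 1 + 0.5X.
Mole fractions y_i = n_i/n_T; K = p_G^3 / (p_E^2) with p_i = y_i·P.
This yields a degree-3 equation in X; solving on (0,1), X = 0.529.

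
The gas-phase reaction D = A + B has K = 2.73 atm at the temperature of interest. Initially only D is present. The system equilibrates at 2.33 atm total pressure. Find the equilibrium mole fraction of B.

Let X = conversion of D (basis 1 mol D); extent of reaction ξ = X.
Moles: n_D = 1 − X; n_A = X; n_B = X.
Total moles n_T = 1 + X.
y_i = n_i/n_T, p_i = y_i·P. K = p_A p_B / (p_D).
This yields a degree-2 equation in X; solving on (0,1), X = 0.735.
Then n_B = 0.735, n_T = 1.73, so y_B = 0.423.

y_B = 0.423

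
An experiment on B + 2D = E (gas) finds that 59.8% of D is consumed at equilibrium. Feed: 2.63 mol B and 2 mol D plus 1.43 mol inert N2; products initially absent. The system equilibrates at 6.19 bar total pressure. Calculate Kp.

Take 2 mol D as basis and let X be its fractional conversion, so ξ = X.
At extent ξ: n_B = 2.63 − X; n_D = 2 − 2X; n_E = X; n_I = 1.43 (inert).
n_T = Σnᵢ = 6.06 − 2X.
At X = 0.598: n_B = 2.03, n_D = 0.804, n_E = 0.598, n_T = 4.86.
p_i = (n_i/n_T)·P. Kp = p_E / (p_B p_D^2) = 0.281 bar^-2.

Kp = 0.281 bar^-2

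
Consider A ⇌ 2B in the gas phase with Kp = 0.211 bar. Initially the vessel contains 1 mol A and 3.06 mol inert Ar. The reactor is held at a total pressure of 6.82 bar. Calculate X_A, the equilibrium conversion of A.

Take 1 mol A as basis and let X be its fractional conversion, so ξ = X.
Species balance: n_A = 1 − X; n_B = 2X; n_I = 3.06 (inert).
Summing: n_T = 4.06 + X.
With p_i = (n_i/n_T)P, Kp = p_B^2 / (p_A).
Setting this equal to 0.211 bar and taking the physical root (0 < X < 1) gives X = 0.165.

X = 0.165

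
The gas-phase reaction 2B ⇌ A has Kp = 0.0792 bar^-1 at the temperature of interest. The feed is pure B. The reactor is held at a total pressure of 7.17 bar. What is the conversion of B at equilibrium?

X = 0.447

Take 1 mol B as basis and let X be its fractional conversion, so ξ = 0.5X.
Mole table: n_B = 1 − X; n_A = 0.5X.
Summing: n_T = 1 − 0.5X.
With p_i = (n_i/n_T)P, Kp = p_A / (p_B^2).
Substituting and setting equal to 0.0792 bar^-1 gives a polynomial in X; the root in (0,1) is X = 0.447.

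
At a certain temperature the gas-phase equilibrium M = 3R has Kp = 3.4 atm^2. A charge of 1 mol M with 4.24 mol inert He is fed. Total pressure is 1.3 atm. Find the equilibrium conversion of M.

X = 0.836

Let X = conversion of M (basis 1 mol M); extent of reaction ξ = X.
Species balance: n_M = 1 − X; n_R = 3X; n_I = 4.24 (inert).
Total moles n_T = 5.24 + 2X.
With p_i = (n_i/n_T)P, Kp = p_R^3 / (p_M).
This yields a degree-3 equation in X; solving on (0,1), X = 0.836.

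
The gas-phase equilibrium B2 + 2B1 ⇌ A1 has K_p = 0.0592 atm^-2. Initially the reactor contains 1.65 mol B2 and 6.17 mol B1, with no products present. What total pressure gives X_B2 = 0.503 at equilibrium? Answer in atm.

Let X = conversion of B2 (basis 1.65 mol B2); extent of reaction ξ = 1.65X.
Mole table: n_B2 = 1.65 − 1.65X; n_B1 = 6.17 − 3.3X; n_A1 = 1.65X.
n_T = Σnᵢ = 7.82 − 3.3X.
K_p = p_A1 / (p_B2 p_B1^2) with p_i = (n_i/n_T)·P.
At X = 0.503: the mole-fraction product g(X) = Π y_i^ν_i = 1.888. Since K_p = g(X)·P^{-2}, P = (g/K_p)^(1/2) = (1.888/0.0592)^(1/2) = 5.65 atm.

P = 5.65 atm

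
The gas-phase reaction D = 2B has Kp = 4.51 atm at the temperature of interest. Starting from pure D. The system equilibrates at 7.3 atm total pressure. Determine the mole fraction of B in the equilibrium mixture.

y_B = 0.536

Basis: 1 mol D initially; let X = conversion of D. Extent ξ = X.
Species balance: n_D = 1 − X; n_B = 2X.
Summing: n_T = 1 + X.
With p_i = (n_i/n_T)P, Kp = p_B^2 / (p_D).
This yields a degree-2 equation in X; solving on (0,1), X = 0.366.
Then n_B = 0.732, n_T = 1.37, so y_B = 0.536.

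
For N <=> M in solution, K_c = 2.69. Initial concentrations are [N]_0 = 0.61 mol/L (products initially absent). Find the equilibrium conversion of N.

Let X = conversion of N; extent ξ = 0.61·X mol/L.
Concentrations: [N] = 0.61 − 0.61X; [M] = 0.61X.
K_c = [M] / ([N]).
Equating to 2.69: the physical root is X = 0.729.

X = 0.729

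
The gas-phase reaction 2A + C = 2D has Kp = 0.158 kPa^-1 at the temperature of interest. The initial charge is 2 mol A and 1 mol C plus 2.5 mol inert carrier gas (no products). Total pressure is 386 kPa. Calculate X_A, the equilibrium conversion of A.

Basis: 2 mol A initially; let X = conversion of A. Extent ξ = X.
Moles: n_A = 2 − 2X; n_C = 1 − X; n_D = 2X; n_I = 2.5 (inert).
n_T = Σnᵢ = 5.5 − X.
Mole fractions y_i = n_i/n_T; Kp = p_D^2 / (p_A^2 p_C) with p_i = y_i·P.
Setting this equal to 0.158 kPa^-1 and taking the physical root (0 < X < 1) gives X = 0.671.

X = 0.671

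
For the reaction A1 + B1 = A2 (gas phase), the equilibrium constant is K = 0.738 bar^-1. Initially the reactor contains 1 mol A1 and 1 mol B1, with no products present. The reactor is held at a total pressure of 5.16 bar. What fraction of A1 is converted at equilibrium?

Take 1 mol A1 as basis and let X be its fractional conversion, so ξ = X.
Moles: n_A1 = 1 − X; n_B1 = 1 − X; n_A2 = X.
Summing: n_T = 2 − X.
Mole fractions y_i = n_i/n_T; K = p_A2 / (p_A1 p_B1) with p_i = y_i·P.
Substituting and setting equal to 0.738 bar^-1 gives a polynomial in X; the root in (0,1) is X = 0.544.

X = 0.544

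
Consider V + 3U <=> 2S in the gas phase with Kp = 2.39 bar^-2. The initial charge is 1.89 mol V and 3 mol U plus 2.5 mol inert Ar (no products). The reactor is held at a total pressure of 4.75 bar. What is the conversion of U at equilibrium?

X = 0.668

Basis: 3 mol U initially; let X = conversion of U. Extent ξ = X.
Moles: n_V = 1.89 − X; n_U = 3 − 3X; n_S = 2X; n_I = 2.5 (inert).
n_T = Σnᵢ = 7.39 − 2X.
With p_i = (n_i/n_T)P, Kp = p_S^2 / (p_V p_U^3).
Substituting and setting equal to 2.39 bar^-2 gives a polynomial in X; the root in (0,1) is X = 0.668.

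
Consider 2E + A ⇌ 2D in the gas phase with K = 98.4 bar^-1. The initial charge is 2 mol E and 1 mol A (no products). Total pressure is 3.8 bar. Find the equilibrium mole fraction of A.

Let X = conversion of E (basis 2 mol E); extent of reaction ξ = X.
Mole table: n_E = 2 − 2X; n_A = 1 − X; n_D = 2X.
Summing: n_T = 3 − X.
Mole fractions y_i = n_i/n_T; K = p_D^2 / (p_E^2 p_A) with p_i = y_i·P.
This yields a degree-3 equation in X; solving on (0,1), X = 0.840.
Then n_A = 0.16, n_T = 2.16, so y_A = 0.074.

y_A = 0.074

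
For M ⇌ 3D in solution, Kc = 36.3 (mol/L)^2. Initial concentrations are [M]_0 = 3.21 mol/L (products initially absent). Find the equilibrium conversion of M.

X = 0.422

Let X = conversion of M; extent ξ = 3.21·X mol/L.
Concentrations: [M] = 3.21 − 3.21X; [D] = 9.63X.
Kc = [D]^3 / ([M]).
Setting equal to 36.3 and solving for X on (0,1) gives X = 0.422.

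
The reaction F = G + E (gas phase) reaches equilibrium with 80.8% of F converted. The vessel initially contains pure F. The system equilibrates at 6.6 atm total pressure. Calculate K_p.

K_p = 12.4 atm

Let X = conversion of F (basis 1 mol F); extent of reaction ξ = X.
Moles: n_F = 1 − X; n_G = X; n_E = X.
Total moles n_T = 1 + X.
At X = 0.808: n_F = 0.192, n_G = 0.808, n_E = 0.808, n_T = 1.81.
p_i = (n_i/n_T)·P. K_p = p_G p_E / (p_F) = 12.4 atm.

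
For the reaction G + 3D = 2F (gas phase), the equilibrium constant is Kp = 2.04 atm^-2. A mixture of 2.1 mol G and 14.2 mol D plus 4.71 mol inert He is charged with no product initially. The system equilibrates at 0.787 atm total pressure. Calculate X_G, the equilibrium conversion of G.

X = 0.517

Take 2.1 mol G as basis and let X be its fractional conversion, so ξ = 2.1X.
Mole table: n_G = 2.1 − 2.1X; n_D = 14.2 − 6.3X; n_F = 4.2X; n_I = 4.71 (inert).
n_T = Σnᵢ = 21 − 4.2X.
With p_i = (n_i/n_T)P, Kp = p_F^2 / (p_G p_D^3).
Substituting and setting equal to 2.04 atm^-2 gives a polynomial in X; the root in (0,1) is X = 0.517.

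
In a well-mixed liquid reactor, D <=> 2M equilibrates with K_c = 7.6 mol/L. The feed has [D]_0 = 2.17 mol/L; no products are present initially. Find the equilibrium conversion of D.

X = 0.595

Let X = conversion of D; extent ξ = 2.17·X mol/L.
Concentrations: [D] = 2.17 − 2.17X; [M] = 4.34X.
K_c = [M]^2 / ([D]).
Setting equal to 7.6 and solving for X on (0,1) gives X = 0.595.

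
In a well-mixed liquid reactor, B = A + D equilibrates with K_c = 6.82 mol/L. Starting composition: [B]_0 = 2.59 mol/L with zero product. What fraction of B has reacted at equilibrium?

Let X = conversion of B; extent ξ = 2.59·X mol/L.
Concentrations: [B] = 2.59 − 2.59X; [A] = 2.59X; [D] = 2.59X.
K_c = [A] [D] / ([B]).
Equating to 6.82 mol/L: the physical root is X = 0.773.

X = 0.773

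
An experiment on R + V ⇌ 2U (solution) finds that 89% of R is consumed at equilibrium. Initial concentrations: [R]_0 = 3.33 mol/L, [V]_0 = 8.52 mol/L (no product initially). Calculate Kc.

Kc = 17.3

Let X = conversion of R.
Concentrations: [R] = 3.33 − 3.33X; [V] = 8.52 − 3.33X; [U] = 6.66X.
At X = 0.89: [R] = 0.366, [V] = 5.56, [U] = 5.93.
Kc = [U]^2 / ([R] [V]) = 17.3.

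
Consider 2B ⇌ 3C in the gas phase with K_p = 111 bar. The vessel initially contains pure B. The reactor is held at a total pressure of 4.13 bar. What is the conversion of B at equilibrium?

Let X = conversion of B (basis 1 mol B); extent of reaction ξ = 0.5X.
Mole table: n_B = 1 − X; n_C = 1.5X.
n_T = Σnᵢ = 1 + 0.5X.
y_i = n_i/n_T, p_i = y_i·P. K_p = p_C^3 / (p_B^2).
Equating to 111 bar and solving on 0 < X < 1: X = 0.790.

X = 0.790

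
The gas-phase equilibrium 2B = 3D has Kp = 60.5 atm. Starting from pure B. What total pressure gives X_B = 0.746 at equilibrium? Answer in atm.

Take 1 mol B as basis and let X be its fractional conversion, so ξ = 0.5X.
Mole table: n_B = 1 − X; n_D = 1.5X.
Total moles n_T = 1 + 0.5X.
Kp = p_D^3 / (p_B^2) with p_i = (n_i/n_T)·P.
At X = 0.746: the mole-fraction product g(X) = Π y_i^ν_i = 15.82. Since Kp = g(X)·P^{1}, P = (Kp/g)^(1/1) = (60.5/15.82)^(1/1) = 3.82 atm.

P = 3.82 atm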